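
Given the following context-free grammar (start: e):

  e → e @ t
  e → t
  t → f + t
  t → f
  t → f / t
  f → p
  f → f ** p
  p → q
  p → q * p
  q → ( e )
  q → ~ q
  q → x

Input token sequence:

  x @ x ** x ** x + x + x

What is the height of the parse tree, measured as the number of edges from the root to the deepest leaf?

7

[e [e [t [f [p [q x]]]]] @ [t [f [f [f [p [q x]]] ** [p [q x]]] ** [p [q x]]] + [t [f [p [q x]]] + [t [f [p [q x]]]]]]]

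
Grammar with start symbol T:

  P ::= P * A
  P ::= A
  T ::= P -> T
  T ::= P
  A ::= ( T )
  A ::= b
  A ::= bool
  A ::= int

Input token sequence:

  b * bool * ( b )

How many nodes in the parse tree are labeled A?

4

[T [P [P [P [A b]] * [A bool]] * [A ( [T [P [A b]]] )]]]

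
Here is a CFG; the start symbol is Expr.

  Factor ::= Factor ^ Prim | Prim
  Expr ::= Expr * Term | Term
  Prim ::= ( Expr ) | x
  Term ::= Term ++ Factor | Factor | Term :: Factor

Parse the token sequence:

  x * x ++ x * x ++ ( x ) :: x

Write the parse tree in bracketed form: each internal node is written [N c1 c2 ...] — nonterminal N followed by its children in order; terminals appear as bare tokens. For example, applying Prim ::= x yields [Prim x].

[Expr [Expr [Expr [Term [Factor [Prim x]]]] * [Term [Term [Factor [Prim x]]] ++ [Factor [Prim x]]]] * [Term [Term [Term [Factor [Prim x]]] ++ [Factor [Prim ( [Expr [Term [Factor [Prim x]]]] )]]] :: [Factor [Prim x]]]]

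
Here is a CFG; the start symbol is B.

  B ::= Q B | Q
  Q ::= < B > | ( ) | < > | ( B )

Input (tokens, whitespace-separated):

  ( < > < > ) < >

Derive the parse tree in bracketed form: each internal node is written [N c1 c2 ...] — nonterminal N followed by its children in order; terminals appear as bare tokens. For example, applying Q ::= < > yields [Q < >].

B
Q B
( B ) B
( Q B ) B
( < > B ) B
( < > Q ) B
( < > < > ) B
( < > < > ) Q
( < > < > ) < >

[B [Q ( [B [Q < >] [B [Q < >]]] )] [B [Q < >]]]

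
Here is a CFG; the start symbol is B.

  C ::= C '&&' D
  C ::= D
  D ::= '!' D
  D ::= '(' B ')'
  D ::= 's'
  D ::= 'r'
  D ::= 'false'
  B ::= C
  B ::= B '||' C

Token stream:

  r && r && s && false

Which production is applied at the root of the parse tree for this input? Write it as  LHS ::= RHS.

B ::= C

[B [C [C [C [C [D r]] && [D r]] && [D s]] && [D false]]]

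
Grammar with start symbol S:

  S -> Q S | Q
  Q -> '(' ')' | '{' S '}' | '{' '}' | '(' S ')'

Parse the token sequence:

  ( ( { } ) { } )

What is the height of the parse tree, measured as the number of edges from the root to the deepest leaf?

6

[S [Q ( [S [Q ( [S [Q { }]] )] [S [Q { }]]] )]]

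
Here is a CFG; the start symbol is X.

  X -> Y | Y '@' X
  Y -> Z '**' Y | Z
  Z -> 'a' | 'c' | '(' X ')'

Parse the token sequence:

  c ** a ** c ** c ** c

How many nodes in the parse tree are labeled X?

1

[X [Y [Z c] ** [Y [Z a] ** [Y [Z c] ** [Y [Z c] ** [Y [Z c]]]]]]]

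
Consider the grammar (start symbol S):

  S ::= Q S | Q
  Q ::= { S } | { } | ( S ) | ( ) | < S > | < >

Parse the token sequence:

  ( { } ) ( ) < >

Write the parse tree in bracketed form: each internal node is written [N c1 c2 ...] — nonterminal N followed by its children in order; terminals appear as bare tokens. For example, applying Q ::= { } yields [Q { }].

S
Q S
( S ) S
( Q ) S
( { } ) S
( { } ) Q S
( { } ) ( ) S
( { } ) ( ) Q
( { } ) ( ) < >

[S [Q ( [S [Q { }]] )] [S [Q ( )] [S [Q < >]]]]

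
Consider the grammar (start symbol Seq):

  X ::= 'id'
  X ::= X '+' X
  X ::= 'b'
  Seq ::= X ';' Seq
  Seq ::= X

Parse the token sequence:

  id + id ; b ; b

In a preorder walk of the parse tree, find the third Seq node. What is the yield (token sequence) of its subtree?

[Seq [X [X id] + [X id]] ; [Seq [X b] ; [Seq [X b]]]]

b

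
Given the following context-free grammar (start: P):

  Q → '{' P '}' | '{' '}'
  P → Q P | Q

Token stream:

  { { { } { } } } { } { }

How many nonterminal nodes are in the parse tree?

[P [Q { [P [Q { [P [Q { }] [P [Q { }]]] }]] }] [P [Q { }] [P [Q { }]]]]

12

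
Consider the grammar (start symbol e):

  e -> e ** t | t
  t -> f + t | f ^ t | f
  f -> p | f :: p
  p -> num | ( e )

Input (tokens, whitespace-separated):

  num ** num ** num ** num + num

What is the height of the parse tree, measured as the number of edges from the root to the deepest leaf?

7

[e [e [e [e [t [f [p num]]]] ** [t [f [p num]]]] ** [t [f [p num]]]] ** [t [f [p num]] + [t [f [p num]]]]]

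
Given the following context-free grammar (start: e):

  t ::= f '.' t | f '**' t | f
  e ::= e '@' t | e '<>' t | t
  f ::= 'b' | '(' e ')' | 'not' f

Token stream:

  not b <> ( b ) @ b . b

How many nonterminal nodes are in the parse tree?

[e [e [e [t [f not [f b]]]] <> [t [f ( [e [t [f b]]] )]]] @ [t [f b] . [t [f b]]]]

15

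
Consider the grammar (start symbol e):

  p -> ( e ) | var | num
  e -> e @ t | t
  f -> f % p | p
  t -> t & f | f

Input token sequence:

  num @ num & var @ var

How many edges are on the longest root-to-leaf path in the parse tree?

[e [e [e [t [f [p num]]]] @ [t [t [f [p num]]] & [f [p var]]]] @ [t [f [p var]]]]

6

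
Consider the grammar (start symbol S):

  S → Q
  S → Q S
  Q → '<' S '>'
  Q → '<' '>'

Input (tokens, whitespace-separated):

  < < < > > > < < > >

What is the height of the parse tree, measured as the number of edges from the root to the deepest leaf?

6

[S [Q < [S [Q < [S [Q < >]] >]] >] [S [Q < [S [Q < >]] >]]]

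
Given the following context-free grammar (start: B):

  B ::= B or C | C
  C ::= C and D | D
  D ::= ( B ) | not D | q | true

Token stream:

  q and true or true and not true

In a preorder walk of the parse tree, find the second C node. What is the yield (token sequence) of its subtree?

[B [B [C [C [D q]] and [D true]]] or [C [C [D true]] and [D not [D true]]]]

q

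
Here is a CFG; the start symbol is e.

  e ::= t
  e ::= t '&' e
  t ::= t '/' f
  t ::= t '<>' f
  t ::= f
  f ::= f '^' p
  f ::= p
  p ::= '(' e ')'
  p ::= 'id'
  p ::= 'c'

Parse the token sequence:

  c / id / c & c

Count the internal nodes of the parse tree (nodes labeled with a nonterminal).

14

[e [t [t [t [f [p c]]] / [f [p id]]] / [f [p c]]] & [e [t [f [p c]]]]]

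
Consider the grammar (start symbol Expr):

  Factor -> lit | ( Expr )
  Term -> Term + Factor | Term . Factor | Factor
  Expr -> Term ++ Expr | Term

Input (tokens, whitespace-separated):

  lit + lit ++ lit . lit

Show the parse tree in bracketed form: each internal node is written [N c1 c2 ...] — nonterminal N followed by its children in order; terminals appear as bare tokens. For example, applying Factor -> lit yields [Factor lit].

Expr
Term ++ Expr
Term + Factor ++ Expr
Factor + Factor ++ Expr
lit + Factor ++ Expr
lit + lit ++ Expr
lit + lit ++ Term
lit + lit ++ Term . Factor
lit + lit ++ Factor . Factor
lit + lit ++ lit . Factor
lit + lit ++ lit . lit

[Expr [Term [Term [Factor lit]] + [Factor lit]] ++ [Expr [Term [Term [Factor lit]] . [Factor lit]]]]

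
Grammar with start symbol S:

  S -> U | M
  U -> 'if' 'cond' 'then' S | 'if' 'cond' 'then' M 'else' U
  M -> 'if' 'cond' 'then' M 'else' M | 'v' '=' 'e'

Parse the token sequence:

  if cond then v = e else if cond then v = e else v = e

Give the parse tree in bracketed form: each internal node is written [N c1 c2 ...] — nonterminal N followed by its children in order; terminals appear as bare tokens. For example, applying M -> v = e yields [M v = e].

S
M
if cond then M else M
if cond then v = e else M
if cond then v = e else if cond then M else M
if cond then v = e else if cond then v = e else M
if cond then v = e else if cond then v = e else v = e

[S [M if cond then [M v = e] else [M if cond then [M v = e] else [M v = e]]]]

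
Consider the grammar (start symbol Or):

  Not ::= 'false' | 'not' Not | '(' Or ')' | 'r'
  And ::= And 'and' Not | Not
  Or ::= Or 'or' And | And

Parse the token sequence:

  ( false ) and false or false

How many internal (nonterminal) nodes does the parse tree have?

11

[Or [Or [And [And [Not ( [Or [And [Not false]]] )]] and [Not false]]] or [And [Not false]]]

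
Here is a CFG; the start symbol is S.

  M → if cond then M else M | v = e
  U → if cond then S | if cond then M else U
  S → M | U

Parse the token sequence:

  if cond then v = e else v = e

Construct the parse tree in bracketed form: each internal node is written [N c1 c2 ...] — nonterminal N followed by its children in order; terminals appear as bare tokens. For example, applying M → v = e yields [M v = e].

S
M
if cond then M else M
if cond then v = e else M
if cond then v = e else v = e

[S [M if cond then [M v = e] else [M v = e]]]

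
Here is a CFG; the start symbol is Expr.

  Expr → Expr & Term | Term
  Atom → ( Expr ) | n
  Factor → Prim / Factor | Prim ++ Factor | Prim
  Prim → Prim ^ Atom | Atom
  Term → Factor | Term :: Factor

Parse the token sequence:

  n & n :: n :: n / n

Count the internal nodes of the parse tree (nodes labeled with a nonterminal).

[Expr [Expr [Term [Factor [Prim [Atom n]]]]] & [Term [Term [Term [Factor [Prim [Atom n]]]] :: [Factor [Prim [Atom n]]]] :: [Factor [Prim [Atom n]] / [Factor [Prim [Atom n]]]]]]

21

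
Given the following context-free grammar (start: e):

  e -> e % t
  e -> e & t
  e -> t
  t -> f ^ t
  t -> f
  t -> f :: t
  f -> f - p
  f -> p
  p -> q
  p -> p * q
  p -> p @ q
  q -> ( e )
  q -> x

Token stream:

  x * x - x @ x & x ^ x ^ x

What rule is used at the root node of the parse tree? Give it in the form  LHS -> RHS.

[e [e [t [f [f [p [p [q x]] * [q x]]] - [p [p [q x]] @ [q x]]]]] & [t [f [p [q x]]] ^ [t [f [p [q x]]] ^ [t [f [p [q x]]]]]]]

e -> e & t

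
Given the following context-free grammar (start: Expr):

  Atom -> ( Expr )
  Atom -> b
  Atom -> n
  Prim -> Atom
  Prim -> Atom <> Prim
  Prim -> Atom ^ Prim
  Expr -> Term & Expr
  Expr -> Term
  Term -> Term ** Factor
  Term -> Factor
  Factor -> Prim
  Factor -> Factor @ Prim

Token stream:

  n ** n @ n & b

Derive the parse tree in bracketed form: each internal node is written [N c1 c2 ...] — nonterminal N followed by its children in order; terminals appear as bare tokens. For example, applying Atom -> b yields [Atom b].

Expr
Term & Expr
Term ** Factor & Expr
Factor ** Factor & Expr
Prim ** Factor & Expr
Atom ** Factor & Expr
n ** Factor & Expr
n ** Factor @ Prim & Expr
n ** Prim @ Prim & Expr
n ** Atom @ Prim & Expr
n ** n @ Prim & Expr
n ** n @ Atom & Expr
n ** n @ n & Expr
n ** n @ n & Term
n ** n @ n & Factor
n ** n @ n & Prim
n ** n @ n & Atom
n ** n @ n & b

[Expr [Term [Term [Factor [Prim [Atom n]]]] ** [Factor [Factor [Prim [Atom n]]] @ [Prim [Atom n]]]] & [Expr [Term [Factor [Prim [Atom b]]]]]]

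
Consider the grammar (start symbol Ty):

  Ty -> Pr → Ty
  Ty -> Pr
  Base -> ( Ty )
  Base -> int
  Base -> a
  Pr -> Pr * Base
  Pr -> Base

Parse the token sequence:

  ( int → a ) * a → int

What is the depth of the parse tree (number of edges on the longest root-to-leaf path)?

8

[Ty [Pr [Pr [Base ( [Ty [Pr [Base int]] → [Ty [Pr [Base a]]]] )]] * [Base a]] → [Ty [Pr [Base int]]]]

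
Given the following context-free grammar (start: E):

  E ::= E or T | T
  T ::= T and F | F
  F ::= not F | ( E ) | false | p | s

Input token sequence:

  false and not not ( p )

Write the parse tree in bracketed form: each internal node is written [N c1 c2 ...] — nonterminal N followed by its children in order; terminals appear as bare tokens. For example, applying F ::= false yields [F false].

[E [T [T [F false]] and [F not [F not [F ( [E [T [F p]]] )]]]]]

E
T
T and F
F and F
false and F
false and not F
false and not not F
false and not not ( E )
false and not not ( T )
false and not not ( F )
false and not not ( p )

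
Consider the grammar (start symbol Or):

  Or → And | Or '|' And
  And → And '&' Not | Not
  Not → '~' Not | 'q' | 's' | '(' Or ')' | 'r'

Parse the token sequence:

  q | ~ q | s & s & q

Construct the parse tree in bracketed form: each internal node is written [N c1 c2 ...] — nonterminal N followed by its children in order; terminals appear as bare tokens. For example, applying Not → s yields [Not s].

Or
Or | And
Or | And | And
And | And | And
Not | And | And
q | And | And
q | Not | And
q | ~ Not | And
q | ~ q | And
q | ~ q | And & Not
q | ~ q | And & Not & Not
q | ~ q | Not & Not & Not
q | ~ q | s & Not & Not
q | ~ q | s & s & Not
q | ~ q | s & s & q

[Or [Or [Or [And [Not q]]] | [And [Not ~ [Not q]]]] | [And [And [And [Not s]] & [Not s]] & [Not q]]]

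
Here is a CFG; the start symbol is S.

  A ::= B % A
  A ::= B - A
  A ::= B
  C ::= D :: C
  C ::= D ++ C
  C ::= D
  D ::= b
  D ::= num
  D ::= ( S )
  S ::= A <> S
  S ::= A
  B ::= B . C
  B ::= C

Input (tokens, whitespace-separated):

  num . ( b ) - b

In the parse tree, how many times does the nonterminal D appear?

4

[S [A [B [B [C [D num]]] . [C [D ( [S [A [B [C [D b]]]]] )]]] - [A [B [C [D b]]]]]]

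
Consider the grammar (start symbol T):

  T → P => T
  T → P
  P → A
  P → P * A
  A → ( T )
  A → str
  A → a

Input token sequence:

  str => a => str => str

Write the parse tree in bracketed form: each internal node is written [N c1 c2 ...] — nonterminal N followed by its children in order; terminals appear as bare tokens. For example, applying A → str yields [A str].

T
P => T
A => T
str => T
str => P => T
str => A => T
str => a => T
str => a => P => T
str => a => A => T
str => a => str => T
str => a => str => P
str => a => str => A
str => a => str => str

[T [P [A str]] => [T [P [A a]] => [T [P [A str]] => [T [P [A str]]]]]]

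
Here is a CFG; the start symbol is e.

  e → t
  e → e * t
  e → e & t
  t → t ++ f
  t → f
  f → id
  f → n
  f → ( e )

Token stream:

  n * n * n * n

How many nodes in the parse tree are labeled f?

4

[e [e [e [e [t [f n]]] * [t [f n]]] * [t [f n]]] * [t [f n]]]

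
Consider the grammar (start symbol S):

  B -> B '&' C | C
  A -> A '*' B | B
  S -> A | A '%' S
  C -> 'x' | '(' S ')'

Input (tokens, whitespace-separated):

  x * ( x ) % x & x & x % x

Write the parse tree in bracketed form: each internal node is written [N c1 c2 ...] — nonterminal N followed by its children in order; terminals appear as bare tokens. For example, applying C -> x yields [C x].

[S [A [A [B [C x]]] * [B [C ( [S [A [B [C x]]]] )]]] % [S [A [B [B [B [C x]] & [C x]] & [C x]]] % [S [A [B [C x]]]]]]

S
A % S
A * B % S
B * B % S
C * B % S
x * B % S
x * C % S
x * ( S ) % S
x * ( A ) % S
x * ( B ) % S
x * ( C ) % S
x * ( x ) % S
x * ( x ) % A % S
x * ( x ) % B % S
x * ( x ) % B & C % S
x * ( x ) % B & C & C % S
x * ( x ) % C & C & C % S
x * ( x ) % x & C & C % S
x * ( x ) % x & x & C % S
x * ( x ) % x & x & x % S
x * ( x ) % x & x & x % A
x * ( x ) % x & x & x % B
x * ( x ) % x & x & x % C
x * ( x ) % x & x & x % x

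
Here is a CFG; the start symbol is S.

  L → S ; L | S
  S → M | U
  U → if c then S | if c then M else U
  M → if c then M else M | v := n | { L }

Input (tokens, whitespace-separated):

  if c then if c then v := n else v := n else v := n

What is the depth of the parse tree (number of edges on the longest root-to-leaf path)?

[S [M if c then [M if c then [M v := n] else [M v := n]] else [M v := n]]]

4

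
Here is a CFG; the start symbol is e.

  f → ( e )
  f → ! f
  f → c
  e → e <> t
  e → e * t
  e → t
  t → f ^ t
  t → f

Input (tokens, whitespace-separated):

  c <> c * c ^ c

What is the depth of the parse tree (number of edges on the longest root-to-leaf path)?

5

[e [e [e [t [f c]]] <> [t [f c]]] * [t [f c] ^ [t [f c]]]]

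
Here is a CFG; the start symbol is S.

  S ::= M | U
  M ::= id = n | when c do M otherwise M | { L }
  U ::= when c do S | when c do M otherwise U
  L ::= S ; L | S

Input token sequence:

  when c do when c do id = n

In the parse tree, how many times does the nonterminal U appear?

2

[S [U when c do [S [U when c do [S [M id = n]]]]]]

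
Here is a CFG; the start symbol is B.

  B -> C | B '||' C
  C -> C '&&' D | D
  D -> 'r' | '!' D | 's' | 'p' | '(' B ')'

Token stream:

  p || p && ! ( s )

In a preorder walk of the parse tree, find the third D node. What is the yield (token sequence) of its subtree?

! ( s )

[B [B [C [D p]]] || [C [C [D p]] && [D ! [D ( [B [C [D s]]] )]]]]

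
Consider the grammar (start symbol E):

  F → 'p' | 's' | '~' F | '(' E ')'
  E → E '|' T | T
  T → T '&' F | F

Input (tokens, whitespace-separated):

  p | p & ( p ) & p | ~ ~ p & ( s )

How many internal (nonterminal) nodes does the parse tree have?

23

[E [E [E [T [F p]]] | [T [T [T [F p]] & [F ( [E [T [F p]]] )]] & [F p]]] | [T [T [F ~ [F ~ [F p]]]] & [F ( [E [T [F s]]] )]]]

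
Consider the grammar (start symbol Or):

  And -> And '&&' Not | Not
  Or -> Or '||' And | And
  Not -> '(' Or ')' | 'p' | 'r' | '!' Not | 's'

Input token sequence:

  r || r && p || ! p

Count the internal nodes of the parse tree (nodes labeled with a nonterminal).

12

[Or [Or [Or [And [Not r]]] || [And [And [Not r]] && [Not p]]] || [And [Not ! [Not p]]]]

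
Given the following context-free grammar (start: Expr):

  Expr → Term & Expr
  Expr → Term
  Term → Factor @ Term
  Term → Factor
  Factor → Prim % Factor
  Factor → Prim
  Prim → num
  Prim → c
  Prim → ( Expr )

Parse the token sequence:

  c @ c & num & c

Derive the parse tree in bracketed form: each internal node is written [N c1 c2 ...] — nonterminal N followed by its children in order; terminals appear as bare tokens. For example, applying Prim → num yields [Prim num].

[Expr [Term [Factor [Prim c]] @ [Term [Factor [Prim c]]]] & [Expr [Term [Factor [Prim num]]] & [Expr [Term [Factor [Prim c]]]]]]

Expr
Term & Expr
Factor @ Term & Expr
Prim @ Term & Expr
c @ Term & Expr
c @ Factor & Expr
c @ Prim & Expr
c @ c & Expr
c @ c & Term & Expr
c @ c & Factor & Expr
c @ c & Prim & Expr
c @ c & num & Expr
c @ c & num & Term
c @ c & num & Factor
c @ c & num & Prim
c @ c & num & c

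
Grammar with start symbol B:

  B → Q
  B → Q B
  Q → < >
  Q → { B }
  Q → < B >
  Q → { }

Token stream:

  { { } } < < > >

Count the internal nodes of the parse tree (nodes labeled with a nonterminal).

8

[B [Q { [B [Q { }]] }] [B [Q < [B [Q < >]] >]]]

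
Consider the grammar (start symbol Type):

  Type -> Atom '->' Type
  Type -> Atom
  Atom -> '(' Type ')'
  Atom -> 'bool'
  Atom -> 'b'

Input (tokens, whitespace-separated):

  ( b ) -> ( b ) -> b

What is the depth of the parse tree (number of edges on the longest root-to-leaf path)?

5

[Type [Atom ( [Type [Atom b]] )] -> [Type [Atom ( [Type [Atom b]] )] -> [Type [Atom b]]]]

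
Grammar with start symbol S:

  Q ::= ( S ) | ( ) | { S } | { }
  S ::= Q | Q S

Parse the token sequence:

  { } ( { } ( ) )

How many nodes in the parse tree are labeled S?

[S [Q { }] [S [Q ( [S [Q { }] [S [Q ( )]]] )]]]

4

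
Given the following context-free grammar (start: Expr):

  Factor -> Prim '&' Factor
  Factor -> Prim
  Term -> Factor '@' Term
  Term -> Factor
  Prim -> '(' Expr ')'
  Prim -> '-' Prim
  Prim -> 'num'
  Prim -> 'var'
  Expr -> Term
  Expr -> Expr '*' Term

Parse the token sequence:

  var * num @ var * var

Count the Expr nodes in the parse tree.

3

[Expr [Expr [Expr [Term [Factor [Prim var]]]] * [Term [Factor [Prim num]] @ [Term [Factor [Prim var]]]]] * [Term [Factor [Prim var]]]]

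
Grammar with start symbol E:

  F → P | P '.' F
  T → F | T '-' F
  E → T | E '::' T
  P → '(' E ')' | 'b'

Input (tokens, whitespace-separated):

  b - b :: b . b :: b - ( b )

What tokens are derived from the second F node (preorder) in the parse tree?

b

[E [E [E [T [T [F [P b]]] - [F [P b]]]] :: [T [F [P b] . [F [P b]]]]] :: [T [T [F [P b]]] - [F [P ( [E [T [F [P b]]]] )]]]]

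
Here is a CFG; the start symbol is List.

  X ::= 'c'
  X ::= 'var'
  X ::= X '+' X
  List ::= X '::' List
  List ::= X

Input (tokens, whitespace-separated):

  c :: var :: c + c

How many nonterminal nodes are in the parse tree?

8

[List [X c] :: [List [X var] :: [List [X [X c] + [X c]]]]]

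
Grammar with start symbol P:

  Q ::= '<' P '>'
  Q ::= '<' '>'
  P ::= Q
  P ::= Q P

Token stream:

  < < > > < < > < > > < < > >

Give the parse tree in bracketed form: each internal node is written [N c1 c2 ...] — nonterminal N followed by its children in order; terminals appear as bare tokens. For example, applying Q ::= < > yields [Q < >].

P
Q P
< P > P
< Q > P
< < > > P
< < > > Q P
< < > > < P > P
< < > > < Q P > P
< < > > < < > P > P
< < > > < < > Q > P
< < > > < < > < > > P
< < > > < < > < > > Q
< < > > < < > < > > < P >
< < > > < < > < > > < Q >
< < > > < < > < > > < < > >

[P [Q < [P [Q < >]] >] [P [Q < [P [Q < >] [P [Q < >]]] >] [P [Q < [P [Q < >]] >]]]]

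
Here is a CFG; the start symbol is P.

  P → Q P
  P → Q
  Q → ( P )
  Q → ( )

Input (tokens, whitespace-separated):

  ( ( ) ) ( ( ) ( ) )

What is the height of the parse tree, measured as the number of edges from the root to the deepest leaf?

[P [Q ( [P [Q ( )]] )] [P [Q ( [P [Q ( )] [P [Q ( )]]] )]]]

6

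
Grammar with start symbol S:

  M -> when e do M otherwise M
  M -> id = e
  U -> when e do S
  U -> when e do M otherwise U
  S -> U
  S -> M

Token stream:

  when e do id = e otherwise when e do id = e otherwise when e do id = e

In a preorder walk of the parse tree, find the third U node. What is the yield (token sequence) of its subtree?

when e do id = e

[S [U when e do [M id = e] otherwise [U when e do [M id = e] otherwise [U when e do [S [M id = e]]]]]]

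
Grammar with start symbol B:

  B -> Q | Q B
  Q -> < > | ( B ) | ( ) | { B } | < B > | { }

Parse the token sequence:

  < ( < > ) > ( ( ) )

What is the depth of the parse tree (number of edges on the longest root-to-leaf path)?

[B [Q < [B [Q ( [B [Q < >]] )]] >] [B [Q ( [B [Q ( )]] )]]]

6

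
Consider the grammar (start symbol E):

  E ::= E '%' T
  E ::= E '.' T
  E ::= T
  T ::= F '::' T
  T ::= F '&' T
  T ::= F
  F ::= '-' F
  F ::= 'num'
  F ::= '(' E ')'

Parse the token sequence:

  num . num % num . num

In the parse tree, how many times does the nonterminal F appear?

4

[E [E [E [E [T [F num]]] . [T [F num]]] % [T [F num]]] . [T [F num]]]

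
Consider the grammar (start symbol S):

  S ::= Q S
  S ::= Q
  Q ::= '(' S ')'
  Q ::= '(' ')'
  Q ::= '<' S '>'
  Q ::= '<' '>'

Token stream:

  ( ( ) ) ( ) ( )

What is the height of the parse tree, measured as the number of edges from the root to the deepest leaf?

[S [Q ( [S [Q ( )]] )] [S [Q ( )] [S [Q ( )]]]]

4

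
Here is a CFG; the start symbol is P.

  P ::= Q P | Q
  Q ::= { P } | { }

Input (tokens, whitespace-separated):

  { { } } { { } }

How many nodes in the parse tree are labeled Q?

4

[P [Q { [P [Q { }]] }] [P [Q { [P [Q { }]] }]]]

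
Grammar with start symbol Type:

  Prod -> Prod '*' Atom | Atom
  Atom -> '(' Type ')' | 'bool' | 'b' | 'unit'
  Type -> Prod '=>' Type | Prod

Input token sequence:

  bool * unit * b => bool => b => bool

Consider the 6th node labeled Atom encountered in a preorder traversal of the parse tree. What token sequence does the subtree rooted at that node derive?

bool

[Type [Prod [Prod [Prod [Atom bool]] * [Atom unit]] * [Atom b]] => [Type [Prod [Atom bool]] => [Type [Prod [Atom b]] => [Type [Prod [Atom bool]]]]]]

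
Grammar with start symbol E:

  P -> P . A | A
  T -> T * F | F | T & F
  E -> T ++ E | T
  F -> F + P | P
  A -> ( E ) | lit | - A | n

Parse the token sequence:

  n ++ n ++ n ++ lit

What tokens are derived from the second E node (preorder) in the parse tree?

n ++ n ++ lit

[E [T [F [P [A n]]]] ++ [E [T [F [P [A n]]]] ++ [E [T [F [P [A n]]]] ++ [E [T [F [P [A lit]]]]]]]]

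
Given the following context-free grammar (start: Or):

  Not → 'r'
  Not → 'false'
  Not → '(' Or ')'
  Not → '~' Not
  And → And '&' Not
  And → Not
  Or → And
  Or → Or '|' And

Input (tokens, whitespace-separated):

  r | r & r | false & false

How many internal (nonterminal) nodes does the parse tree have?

[Or [Or [Or [And [Not r]]] | [And [And [Not r]] & [Not r]]] | [And [And [Not false]] & [Not false]]]

13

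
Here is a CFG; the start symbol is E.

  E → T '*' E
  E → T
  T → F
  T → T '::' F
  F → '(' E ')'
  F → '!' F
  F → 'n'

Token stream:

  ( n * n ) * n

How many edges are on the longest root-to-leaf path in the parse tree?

7

[E [T [F ( [E [T [F n]] * [E [T [F n]]]] )]] * [E [T [F n]]]]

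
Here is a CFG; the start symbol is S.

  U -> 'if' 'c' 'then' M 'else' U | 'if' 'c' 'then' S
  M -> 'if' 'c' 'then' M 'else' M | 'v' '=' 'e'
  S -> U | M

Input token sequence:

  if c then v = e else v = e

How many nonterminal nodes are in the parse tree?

4

[S [M if c then [M v = e] else [M v = e]]]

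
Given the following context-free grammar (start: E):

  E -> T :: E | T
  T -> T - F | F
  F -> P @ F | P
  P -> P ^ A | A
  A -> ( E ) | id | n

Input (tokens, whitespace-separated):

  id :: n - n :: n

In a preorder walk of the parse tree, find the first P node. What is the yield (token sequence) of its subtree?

[E [T [F [P [A id]]]] :: [E [T [T [F [P [A n]]]] - [F [P [A n]]]] :: [E [T [F [P [A n]]]]]]]

id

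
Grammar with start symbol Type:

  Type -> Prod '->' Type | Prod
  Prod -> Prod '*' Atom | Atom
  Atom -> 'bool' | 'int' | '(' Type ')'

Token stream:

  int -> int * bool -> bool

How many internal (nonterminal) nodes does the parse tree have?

[Type [Prod [Atom int]] -> [Type [Prod [Prod [Atom int]] * [Atom bool]] -> [Type [Prod [Atom bool]]]]]

11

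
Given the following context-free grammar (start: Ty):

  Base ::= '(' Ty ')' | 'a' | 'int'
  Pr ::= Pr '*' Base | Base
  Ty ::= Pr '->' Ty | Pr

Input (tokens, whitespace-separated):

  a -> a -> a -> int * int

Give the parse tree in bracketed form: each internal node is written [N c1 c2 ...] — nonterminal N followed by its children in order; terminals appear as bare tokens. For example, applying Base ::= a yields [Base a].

Ty
Pr -> Ty
Base -> Ty
a -> Ty
a -> Pr -> Ty
a -> Base -> Ty
a -> a -> Ty
a -> a -> Pr -> Ty
a -> a -> Base -> Ty
a -> a -> a -> Ty
a -> a -> a -> Pr
a -> a -> a -> Pr * Base
a -> a -> a -> Base * Base
a -> a -> a -> int * Base
a -> a -> a -> int * int

[Ty [Pr [Base a]] -> [Ty [Pr [Base a]] -> [Ty [Pr [Base a]] -> [Ty [Pr [Pr [Base int]] * [Base int]]]]]]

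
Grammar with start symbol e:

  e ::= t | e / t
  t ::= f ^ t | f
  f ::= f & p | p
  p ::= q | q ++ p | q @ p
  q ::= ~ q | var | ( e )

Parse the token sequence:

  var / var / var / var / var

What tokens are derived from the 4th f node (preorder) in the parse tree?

var

[e [e [e [e [e [t [f [p [q var]]]]] / [t [f [p [q var]]]]] / [t [f [p [q var]]]]] / [t [f [p [q var]]]]] / [t [f [p [q var]]]]]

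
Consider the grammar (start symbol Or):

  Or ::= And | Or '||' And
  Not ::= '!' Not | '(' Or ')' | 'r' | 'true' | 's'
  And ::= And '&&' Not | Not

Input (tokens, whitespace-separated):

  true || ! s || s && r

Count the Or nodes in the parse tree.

3

[Or [Or [Or [And [Not true]]] || [And [Not ! [Not s]]]] || [And [And [Not s]] && [Not r]]]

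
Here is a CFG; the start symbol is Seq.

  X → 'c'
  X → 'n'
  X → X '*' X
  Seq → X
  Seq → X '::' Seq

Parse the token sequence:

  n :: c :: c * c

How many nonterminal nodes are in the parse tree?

[Seq [X n] :: [Seq [X c] :: [Seq [X [X c] * [X c]]]]]

8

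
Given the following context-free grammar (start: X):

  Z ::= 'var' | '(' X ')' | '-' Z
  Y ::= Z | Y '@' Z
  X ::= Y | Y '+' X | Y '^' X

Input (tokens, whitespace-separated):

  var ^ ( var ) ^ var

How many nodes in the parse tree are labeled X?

4

[X [Y [Z var]] ^ [X [Y [Z ( [X [Y [Z var]]] )]] ^ [X [Y [Z var]]]]]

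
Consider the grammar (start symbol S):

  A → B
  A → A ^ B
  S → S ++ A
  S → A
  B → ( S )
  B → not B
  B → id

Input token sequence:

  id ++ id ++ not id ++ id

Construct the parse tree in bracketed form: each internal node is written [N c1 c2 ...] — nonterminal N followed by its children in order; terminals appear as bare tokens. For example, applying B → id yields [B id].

S
S ++ A
S ++ A ++ A
S ++ A ++ A ++ A
A ++ A ++ A ++ A
B ++ A ++ A ++ A
id ++ A ++ A ++ A
id ++ B ++ A ++ A
id ++ id ++ A ++ A
id ++ id ++ B ++ A
id ++ id ++ not B ++ A
id ++ id ++ not id ++ A
id ++ id ++ not id ++ B
id ++ id ++ not id ++ id

[S [S [S [S [A [B id]]] ++ [A [B id]]] ++ [A [B not [B id]]]] ++ [A [B id]]]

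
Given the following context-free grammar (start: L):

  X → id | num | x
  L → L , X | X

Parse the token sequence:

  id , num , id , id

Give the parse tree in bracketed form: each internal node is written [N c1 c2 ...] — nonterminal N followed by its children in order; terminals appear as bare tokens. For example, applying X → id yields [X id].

[L [L [L [L [X id]] , [X num]] , [X id]] , [X id]]

L
L , X
L , X , X
L , X , X , X
X , X , X , X
id , X , X , X
id , num , X , X
id , num , id , X
id , num , id , id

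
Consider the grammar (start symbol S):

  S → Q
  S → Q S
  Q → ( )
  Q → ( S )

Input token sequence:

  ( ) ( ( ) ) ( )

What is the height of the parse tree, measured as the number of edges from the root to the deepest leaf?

[S [Q ( )] [S [Q ( [S [Q ( )]] )] [S [Q ( )]]]]

5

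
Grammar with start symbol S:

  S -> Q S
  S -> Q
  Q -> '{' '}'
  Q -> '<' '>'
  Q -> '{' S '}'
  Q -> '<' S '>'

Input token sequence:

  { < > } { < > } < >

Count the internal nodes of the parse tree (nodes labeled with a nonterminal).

[S [Q { [S [Q < >]] }] [S [Q { [S [Q < >]] }] [S [Q < >]]]]

10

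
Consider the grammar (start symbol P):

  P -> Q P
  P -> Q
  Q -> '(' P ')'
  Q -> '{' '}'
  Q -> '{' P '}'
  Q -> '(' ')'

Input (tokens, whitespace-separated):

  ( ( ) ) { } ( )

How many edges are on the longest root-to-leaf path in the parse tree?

[P [Q ( [P [Q ( )]] )] [P [Q { }] [P [Q ( )]]]]

4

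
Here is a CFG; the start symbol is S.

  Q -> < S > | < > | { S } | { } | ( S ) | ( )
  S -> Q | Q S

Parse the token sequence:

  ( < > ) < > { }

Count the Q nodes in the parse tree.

4

[S [Q ( [S [Q < >]] )] [S [Q < >] [S [Q { }]]]]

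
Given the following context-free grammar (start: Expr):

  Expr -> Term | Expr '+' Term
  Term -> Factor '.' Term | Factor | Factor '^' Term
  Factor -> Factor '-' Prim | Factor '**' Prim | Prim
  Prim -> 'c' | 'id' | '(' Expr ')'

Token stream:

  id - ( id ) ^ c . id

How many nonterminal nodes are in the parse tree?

[Expr [Term [Factor [Factor [Prim id]] - [Prim ( [Expr [Term [Factor [Prim id]]]] )]] ^ [Term [Factor [Prim c]] . [Term [Factor [Prim id]]]]]]

16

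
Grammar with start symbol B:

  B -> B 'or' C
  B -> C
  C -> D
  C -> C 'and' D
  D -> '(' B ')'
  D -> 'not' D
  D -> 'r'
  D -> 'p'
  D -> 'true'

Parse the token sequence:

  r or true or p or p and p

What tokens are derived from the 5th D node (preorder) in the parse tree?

[B [B [B [B [C [D r]]] or [C [D true]]] or [C [D p]]] or [C [C [D p]] and [D p]]]

p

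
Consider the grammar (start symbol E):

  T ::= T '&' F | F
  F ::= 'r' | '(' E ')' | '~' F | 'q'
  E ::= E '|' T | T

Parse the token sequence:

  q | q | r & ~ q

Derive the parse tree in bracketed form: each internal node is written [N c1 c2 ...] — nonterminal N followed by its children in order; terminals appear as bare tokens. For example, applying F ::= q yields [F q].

[E [E [E [T [F q]]] | [T [F q]]] | [T [T [F r]] & [F ~ [F q]]]]

E
E | T
E | T | T
T | T | T
F | T | T
q | T | T
q | F | T
q | q | T
q | q | T & F
q | q | F & F
q | q | r & F
q | q | r & ~ F
q | q | r & ~ q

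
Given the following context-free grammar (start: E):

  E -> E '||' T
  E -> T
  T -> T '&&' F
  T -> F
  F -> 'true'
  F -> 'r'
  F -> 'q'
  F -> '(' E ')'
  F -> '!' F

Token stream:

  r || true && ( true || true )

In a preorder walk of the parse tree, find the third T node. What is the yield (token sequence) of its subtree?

true

[E [E [T [F r]]] || [T [T [F true]] && [F ( [E [E [T [F true]]] || [T [F true]]] )]]]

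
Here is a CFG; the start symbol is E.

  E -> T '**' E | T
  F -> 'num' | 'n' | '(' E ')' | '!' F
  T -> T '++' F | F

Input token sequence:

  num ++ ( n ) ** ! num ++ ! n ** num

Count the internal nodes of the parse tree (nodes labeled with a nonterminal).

18

[E [T [T [F num]] ++ [F ( [E [T [F n]]] )]] ** [E [T [T [F ! [F num]]] ++ [F ! [F n]]] ** [E [T [F num]]]]]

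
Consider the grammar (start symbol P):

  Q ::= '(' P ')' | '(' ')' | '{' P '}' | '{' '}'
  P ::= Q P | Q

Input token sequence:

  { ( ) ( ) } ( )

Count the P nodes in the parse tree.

4

[P [Q { [P [Q ( )] [P [Q ( )]]] }] [P [Q ( )]]]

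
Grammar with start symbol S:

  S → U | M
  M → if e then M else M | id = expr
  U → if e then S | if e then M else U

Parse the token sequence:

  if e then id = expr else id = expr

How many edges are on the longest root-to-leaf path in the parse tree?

[S [M if e then [M id = expr] else [M id = expr]]]

3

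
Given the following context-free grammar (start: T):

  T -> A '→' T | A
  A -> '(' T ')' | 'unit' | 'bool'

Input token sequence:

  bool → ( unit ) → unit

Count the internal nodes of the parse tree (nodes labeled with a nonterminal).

[T [A bool] → [T [A ( [T [A unit]] )] → [T [A unit]]]]

8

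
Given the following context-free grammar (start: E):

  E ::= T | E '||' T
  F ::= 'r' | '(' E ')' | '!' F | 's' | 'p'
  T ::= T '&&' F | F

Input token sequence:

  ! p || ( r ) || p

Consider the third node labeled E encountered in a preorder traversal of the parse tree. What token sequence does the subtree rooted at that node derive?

! p

[E [E [E [T [F ! [F p]]]] || [T [F ( [E [T [F r]]] )]]] || [T [F p]]]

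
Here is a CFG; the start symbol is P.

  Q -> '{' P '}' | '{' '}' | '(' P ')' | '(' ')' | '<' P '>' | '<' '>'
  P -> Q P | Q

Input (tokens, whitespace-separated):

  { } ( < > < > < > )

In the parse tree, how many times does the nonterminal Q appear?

[P [Q { }] [P [Q ( [P [Q < >] [P [Q < >] [P [Q < >]]]] )]]]

5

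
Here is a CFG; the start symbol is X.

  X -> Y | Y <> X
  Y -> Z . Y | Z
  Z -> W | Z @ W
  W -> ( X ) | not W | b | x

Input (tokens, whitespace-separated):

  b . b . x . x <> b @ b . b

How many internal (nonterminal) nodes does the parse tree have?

[X [Y [Z [W b]] . [Y [Z [W b]] . [Y [Z [W x]] . [Y [Z [W x]]]]]] <> [X [Y [Z [Z [W b]] @ [W b]] . [Y [Z [W b]]]]]]

22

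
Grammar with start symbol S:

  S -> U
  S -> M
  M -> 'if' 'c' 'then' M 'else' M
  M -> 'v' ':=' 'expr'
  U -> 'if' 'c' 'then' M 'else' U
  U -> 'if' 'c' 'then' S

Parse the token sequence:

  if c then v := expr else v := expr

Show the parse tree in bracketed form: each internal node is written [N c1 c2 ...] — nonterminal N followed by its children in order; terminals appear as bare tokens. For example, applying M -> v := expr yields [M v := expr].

S
M
if c then M else M
if c then v := expr else M
if c then v := expr else v := expr

[S [M if c then [M v := expr] else [M v := expr]]]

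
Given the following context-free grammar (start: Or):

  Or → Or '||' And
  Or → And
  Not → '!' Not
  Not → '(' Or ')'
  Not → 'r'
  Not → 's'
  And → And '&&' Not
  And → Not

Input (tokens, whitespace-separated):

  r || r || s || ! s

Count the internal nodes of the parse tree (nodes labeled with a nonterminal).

13

[Or [Or [Or [Or [And [Not r]]] || [And [Not r]]] || [And [Not s]]] || [And [Not ! [Not s]]]]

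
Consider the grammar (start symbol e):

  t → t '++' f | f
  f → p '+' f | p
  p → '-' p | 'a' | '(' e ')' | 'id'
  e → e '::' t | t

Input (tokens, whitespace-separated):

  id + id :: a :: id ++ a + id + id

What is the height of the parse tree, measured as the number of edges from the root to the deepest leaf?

[e [e [e [t [f [p id] + [f [p id]]]]] :: [t [f [p a]]]] :: [t [t [f [p id]]] ++ [f [p a] + [f [p id] + [f [p id]]]]]]

7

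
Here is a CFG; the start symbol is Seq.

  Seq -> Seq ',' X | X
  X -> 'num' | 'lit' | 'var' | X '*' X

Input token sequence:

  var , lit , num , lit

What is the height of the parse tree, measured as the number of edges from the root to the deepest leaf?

[Seq [Seq [Seq [Seq [X var]] , [X lit]] , [X num]] , [X lit]]

5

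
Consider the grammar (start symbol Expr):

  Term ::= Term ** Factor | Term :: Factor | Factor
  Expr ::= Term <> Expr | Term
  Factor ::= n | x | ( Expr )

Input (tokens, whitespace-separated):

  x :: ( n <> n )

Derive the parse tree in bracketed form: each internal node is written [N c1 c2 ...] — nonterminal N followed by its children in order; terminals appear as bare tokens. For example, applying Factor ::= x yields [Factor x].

Expr
Term
Term :: Factor
Factor :: Factor
x :: Factor
x :: ( Expr )
x :: ( Term <> Expr )
x :: ( Factor <> Expr )
x :: ( n <> Expr )
x :: ( n <> Term )
x :: ( n <> Factor )
x :: ( n <> n )

[Expr [Term [Term [Factor x]] :: [Factor ( [Expr [Term [Factor n]] <> [Expr [Term [Factor n]]]] )]]]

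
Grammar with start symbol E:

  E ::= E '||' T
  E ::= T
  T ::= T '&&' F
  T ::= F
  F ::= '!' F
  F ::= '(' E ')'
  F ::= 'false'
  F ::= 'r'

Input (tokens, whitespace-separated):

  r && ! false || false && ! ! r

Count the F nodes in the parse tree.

7

[E [E [T [T [F r]] && [F ! [F false]]]] || [T [T [F false]] && [F ! [F ! [F r]]]]]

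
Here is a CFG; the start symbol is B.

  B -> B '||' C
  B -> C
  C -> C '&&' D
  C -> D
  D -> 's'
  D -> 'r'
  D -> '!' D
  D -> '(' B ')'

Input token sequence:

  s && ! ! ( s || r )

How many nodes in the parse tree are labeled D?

[B [C [C [D s]] && [D ! [D ! [D ( [B [B [C [D s]]] || [C [D r]]] )]]]]]

6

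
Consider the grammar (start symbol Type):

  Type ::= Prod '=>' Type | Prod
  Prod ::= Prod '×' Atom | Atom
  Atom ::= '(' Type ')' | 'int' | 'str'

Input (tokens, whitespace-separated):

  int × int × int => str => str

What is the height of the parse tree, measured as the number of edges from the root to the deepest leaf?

[Type [Prod [Prod [Prod [Atom int]] × [Atom int]] × [Atom int]] => [Type [Prod [Atom str]] => [Type [Prod [Atom str]]]]]

5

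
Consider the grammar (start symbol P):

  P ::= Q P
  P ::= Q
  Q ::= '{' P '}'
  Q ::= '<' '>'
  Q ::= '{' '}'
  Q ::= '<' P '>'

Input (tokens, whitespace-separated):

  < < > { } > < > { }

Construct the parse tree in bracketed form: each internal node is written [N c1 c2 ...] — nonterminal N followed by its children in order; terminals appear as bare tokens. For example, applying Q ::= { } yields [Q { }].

[P [Q < [P [Q < >] [P [Q { }]]] >] [P [Q < >] [P [Q { }]]]]

P
Q P
< P > P
< Q P > P
< < > P > P
< < > Q > P
< < > { } > P
< < > { } > Q P
< < > { } > < > P
< < > { } > < > Q
< < > { } > < > { }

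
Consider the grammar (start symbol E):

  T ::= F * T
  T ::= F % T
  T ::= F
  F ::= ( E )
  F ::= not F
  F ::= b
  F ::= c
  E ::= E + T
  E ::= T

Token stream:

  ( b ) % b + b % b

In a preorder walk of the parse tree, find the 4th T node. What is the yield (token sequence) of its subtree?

b % b

[E [E [T [F ( [E [T [F b]]] )] % [T [F b]]]] + [T [F b] % [T [F b]]]]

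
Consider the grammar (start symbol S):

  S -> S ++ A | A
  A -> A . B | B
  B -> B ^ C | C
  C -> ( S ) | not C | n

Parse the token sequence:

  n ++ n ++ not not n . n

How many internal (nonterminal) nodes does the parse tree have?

17

[S [S [S [A [B [C n]]]] ++ [A [B [C n]]]] ++ [A [A [B [C not [C not [C n]]]]] . [B [C n]]]]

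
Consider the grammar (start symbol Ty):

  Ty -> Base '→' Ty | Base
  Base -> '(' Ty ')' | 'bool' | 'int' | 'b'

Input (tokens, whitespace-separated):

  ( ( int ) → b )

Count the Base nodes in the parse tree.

[Ty [Base ( [Ty [Base ( [Ty [Base int]] )] → [Ty [Base b]]] )]]

4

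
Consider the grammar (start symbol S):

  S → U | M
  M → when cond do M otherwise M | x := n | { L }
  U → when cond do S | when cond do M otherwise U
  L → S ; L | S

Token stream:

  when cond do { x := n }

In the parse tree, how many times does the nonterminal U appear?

1

[S [U when cond do [S [M { [L [S [M x := n]]] }]]]]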